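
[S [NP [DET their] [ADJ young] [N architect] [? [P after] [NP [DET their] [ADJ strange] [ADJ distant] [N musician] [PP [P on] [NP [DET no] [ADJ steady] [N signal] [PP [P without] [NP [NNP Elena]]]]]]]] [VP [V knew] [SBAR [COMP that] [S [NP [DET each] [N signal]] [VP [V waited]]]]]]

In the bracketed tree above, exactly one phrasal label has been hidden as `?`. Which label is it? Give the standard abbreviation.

PP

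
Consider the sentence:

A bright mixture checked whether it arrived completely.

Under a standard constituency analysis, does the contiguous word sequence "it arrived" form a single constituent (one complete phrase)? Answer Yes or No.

"it" belongs to the noun phrase "it" while "arrived" belongs to the verb phrase "arrived completely"; a span that runs across that boundary is not a single phrase.

No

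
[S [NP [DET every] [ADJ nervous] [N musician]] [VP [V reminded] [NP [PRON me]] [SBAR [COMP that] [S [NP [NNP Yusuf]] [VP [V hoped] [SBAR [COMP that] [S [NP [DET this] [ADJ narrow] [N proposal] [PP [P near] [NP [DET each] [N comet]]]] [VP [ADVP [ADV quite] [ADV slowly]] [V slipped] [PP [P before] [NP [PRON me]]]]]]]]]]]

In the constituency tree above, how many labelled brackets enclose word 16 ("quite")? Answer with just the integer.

Path from the root down to the word: S → VP → SBAR → S → VP → SBAR → S → VP → ADVP → ADV. That is 10 enclosing brackets.

10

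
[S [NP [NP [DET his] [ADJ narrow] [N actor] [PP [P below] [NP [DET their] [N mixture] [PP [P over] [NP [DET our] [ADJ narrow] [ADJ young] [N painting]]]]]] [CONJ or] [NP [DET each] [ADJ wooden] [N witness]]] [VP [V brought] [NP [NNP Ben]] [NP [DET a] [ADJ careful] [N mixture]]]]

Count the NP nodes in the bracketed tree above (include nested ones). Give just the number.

7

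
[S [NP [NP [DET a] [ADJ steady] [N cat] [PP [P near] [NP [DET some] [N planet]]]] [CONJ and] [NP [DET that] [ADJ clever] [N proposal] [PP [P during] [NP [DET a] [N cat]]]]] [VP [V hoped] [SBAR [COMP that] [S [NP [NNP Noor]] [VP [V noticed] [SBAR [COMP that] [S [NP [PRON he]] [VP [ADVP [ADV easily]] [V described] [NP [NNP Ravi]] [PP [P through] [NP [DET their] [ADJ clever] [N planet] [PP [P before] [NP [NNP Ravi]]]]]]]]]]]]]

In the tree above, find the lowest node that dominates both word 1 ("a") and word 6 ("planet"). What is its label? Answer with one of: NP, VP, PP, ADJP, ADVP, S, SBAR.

NP

Word 1 lies under S → NP → NP → DET; word 6 lies under S → NP → NP → PP → NP → N. The lowest shared node is the NP.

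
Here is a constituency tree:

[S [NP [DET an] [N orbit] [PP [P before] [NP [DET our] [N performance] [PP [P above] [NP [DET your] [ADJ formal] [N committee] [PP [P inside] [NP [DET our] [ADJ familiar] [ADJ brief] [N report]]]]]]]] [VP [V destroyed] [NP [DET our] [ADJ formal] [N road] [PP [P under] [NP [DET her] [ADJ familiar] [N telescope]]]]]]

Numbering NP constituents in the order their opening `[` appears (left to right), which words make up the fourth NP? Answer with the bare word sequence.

our familiar brief report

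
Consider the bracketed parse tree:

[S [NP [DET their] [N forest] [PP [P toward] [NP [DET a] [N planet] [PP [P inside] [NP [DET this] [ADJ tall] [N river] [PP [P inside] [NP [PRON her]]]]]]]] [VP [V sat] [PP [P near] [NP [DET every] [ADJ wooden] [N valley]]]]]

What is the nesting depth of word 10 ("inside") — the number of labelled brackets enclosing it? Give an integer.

The word sits inside P, which is inside PP, inside NP, inside PP, inside NP, inside PP, inside NP, inside S — 8 brackets in all.

8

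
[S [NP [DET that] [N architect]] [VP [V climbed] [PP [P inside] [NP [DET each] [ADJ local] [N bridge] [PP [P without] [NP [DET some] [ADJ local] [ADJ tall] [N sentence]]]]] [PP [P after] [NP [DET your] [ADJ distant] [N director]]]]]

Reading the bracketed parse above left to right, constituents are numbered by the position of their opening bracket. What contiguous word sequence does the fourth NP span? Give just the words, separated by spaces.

In left-to-right order the NP constituents are "that architect"; "each local bridge without some local tall sentence"; "some local tall sentence"; "your distant director". Number 4 is "your distant director".

your distant director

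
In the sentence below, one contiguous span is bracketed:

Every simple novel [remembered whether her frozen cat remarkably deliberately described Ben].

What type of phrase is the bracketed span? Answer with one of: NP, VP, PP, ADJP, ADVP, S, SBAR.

VP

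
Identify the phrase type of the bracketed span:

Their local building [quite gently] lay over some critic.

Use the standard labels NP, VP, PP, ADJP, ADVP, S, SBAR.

ADVP

The bracketed span "quite gently" is headed by "gently", making it an adverb phrase (ADVP).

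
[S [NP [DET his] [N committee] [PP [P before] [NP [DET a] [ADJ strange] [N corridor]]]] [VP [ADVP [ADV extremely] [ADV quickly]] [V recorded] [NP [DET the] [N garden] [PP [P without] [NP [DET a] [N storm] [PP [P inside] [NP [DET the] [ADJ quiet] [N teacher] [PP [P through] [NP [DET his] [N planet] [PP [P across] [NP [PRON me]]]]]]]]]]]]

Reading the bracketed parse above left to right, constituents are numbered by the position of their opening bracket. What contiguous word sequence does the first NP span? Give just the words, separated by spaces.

his committee before a strange corridor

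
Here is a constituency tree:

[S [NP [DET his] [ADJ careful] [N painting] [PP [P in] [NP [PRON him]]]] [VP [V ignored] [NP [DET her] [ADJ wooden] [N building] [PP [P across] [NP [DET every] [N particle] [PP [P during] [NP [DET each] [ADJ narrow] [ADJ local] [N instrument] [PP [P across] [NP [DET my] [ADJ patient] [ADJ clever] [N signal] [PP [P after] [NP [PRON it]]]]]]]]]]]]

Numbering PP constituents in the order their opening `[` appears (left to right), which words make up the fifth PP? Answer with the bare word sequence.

In left-to-right order the PP constituents are "in him"; "across every particle during each narrow local instrument across my patient clever signal after it"; "during each narrow local instrument across my patient clever signal after it"; "across my patient clever signal after it"; "after it". Number 5 is "after it".

after it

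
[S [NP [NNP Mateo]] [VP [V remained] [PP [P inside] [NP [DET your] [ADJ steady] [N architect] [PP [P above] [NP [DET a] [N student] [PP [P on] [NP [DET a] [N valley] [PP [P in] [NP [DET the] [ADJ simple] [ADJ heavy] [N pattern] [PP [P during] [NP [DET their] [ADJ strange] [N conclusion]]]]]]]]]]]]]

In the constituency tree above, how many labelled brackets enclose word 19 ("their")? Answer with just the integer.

Path from the root down to the word: S → VP → PP → NP → PP → NP → PP → NP → PP → NP → PP → NP → DET. That is 13 enclosing brackets.

13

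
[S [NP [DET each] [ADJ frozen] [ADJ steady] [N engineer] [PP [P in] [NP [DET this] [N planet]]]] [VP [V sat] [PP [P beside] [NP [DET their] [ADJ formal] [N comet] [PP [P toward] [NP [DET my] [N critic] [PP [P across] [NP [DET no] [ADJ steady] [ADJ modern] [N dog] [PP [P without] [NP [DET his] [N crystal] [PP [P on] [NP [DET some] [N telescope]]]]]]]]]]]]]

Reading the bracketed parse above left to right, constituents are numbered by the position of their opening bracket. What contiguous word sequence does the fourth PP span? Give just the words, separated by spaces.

across no steady modern dog without his crystal on some telescope

In left-to-right order the PP constituents are "in this planet"; "beside their formal comet toward my critic across no steady modern dog without his crystal on some telescope"; "toward my critic across no steady modern dog without his crystal on some telescope"; "across no steady modern dog without his crystal on some telescope"; "without his crystal on some telescope"; "on some telescope". Number 4 is "across no steady modern dog without his crystal on some telescope".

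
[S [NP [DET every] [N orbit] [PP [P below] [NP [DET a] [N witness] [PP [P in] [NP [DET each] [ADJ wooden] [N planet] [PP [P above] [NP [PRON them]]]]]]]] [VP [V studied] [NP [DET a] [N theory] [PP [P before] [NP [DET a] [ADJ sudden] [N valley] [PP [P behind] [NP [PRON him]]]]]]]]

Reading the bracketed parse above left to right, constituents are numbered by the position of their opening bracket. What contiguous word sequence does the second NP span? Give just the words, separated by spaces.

a witness in each wooden planet above them

In left-to-right order the NP constituents are "every orbit below a witness in each wooden planet above them"; "a witness in each wooden planet above them"; "each wooden planet above them"; "them"; "a theory before a sudden valley behind him"; "a sudden valley behind him"; "him". Number 2 is "a witness in each wooden planet above them".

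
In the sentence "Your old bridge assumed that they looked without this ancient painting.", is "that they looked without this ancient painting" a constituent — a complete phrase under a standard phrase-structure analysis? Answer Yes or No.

Yes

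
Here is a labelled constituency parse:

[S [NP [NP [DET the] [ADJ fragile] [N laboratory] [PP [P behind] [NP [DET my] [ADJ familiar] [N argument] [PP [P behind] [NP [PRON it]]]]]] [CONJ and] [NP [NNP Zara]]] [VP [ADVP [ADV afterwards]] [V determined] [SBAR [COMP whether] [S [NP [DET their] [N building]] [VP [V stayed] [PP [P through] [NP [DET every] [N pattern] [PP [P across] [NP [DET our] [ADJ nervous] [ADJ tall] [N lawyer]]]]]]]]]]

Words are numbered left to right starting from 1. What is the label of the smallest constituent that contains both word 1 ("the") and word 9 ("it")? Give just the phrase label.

Word 1 lies under S → NP → NP → DET; word 9 lies under S → NP → NP → PP → NP → PP → NP → PRON. The lowest shared node is the NP.

NP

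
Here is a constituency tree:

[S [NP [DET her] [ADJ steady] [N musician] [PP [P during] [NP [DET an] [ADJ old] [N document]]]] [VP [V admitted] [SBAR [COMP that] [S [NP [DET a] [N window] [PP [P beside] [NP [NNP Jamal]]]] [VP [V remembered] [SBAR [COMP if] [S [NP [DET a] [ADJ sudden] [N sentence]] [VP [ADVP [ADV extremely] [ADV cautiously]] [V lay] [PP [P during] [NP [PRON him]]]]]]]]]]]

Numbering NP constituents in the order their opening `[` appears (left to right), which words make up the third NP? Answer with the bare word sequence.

a window beside Jamal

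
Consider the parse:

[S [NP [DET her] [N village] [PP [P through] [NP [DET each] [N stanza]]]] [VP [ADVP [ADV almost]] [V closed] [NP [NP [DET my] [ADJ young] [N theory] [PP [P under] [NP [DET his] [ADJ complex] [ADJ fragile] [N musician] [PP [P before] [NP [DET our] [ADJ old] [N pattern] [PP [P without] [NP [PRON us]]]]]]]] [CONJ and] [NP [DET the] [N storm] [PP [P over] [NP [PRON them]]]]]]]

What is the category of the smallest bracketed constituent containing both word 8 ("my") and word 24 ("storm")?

NP

Both words fall inside [NP my young theory under his complex fragile musician before our old pattern without us and the storm over them] (words 8–26), and no smaller constituent contains them both. Label: NP.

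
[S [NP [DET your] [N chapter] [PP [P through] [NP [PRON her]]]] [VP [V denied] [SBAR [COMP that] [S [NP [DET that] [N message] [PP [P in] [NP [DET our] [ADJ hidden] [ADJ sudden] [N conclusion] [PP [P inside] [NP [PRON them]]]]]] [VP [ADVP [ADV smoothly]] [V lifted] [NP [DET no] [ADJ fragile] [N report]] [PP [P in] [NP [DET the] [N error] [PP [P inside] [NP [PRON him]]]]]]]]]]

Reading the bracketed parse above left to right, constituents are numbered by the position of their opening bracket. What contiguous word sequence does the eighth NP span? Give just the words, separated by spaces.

him

In left-to-right order the NP constituents are "your chapter through her"; "her"; "that message in our hidden sudden conclusion inside them"; "our hidden sudden conclusion inside them"; "them"; "no fragile report"; "the error inside him"; "him". Number 8 is "him".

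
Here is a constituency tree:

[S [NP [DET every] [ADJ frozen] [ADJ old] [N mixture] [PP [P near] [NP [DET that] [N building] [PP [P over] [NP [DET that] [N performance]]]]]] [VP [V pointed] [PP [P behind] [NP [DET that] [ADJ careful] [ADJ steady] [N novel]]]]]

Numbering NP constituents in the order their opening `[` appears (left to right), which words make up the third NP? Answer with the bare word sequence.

that performance

Opening `[NP` markers occur at word positions 1, 6, 9, 13; the third of these opens the constituent [NP that performance].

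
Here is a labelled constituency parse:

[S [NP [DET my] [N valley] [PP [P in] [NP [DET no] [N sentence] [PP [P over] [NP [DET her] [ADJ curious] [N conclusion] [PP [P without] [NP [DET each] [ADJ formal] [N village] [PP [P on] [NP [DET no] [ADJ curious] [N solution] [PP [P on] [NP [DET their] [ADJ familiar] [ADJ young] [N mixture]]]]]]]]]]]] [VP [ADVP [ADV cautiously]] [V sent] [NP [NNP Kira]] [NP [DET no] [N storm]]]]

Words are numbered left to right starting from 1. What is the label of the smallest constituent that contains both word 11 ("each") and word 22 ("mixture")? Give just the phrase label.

NP

The smallest bracket enclosing both words is [NP each formal village on no curious solution on their familiar young mixture], so the label is NP.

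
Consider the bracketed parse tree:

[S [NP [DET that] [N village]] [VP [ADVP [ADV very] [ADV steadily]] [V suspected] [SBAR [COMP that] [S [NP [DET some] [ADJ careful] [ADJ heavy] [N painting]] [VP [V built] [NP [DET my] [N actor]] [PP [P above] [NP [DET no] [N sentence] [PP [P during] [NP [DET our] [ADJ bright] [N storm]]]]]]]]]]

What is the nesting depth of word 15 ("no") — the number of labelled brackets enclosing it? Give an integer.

Counting open brackets not yet closed at "no": [S [VP [SBAR [S [VP [PP [NP [DET = 8.

8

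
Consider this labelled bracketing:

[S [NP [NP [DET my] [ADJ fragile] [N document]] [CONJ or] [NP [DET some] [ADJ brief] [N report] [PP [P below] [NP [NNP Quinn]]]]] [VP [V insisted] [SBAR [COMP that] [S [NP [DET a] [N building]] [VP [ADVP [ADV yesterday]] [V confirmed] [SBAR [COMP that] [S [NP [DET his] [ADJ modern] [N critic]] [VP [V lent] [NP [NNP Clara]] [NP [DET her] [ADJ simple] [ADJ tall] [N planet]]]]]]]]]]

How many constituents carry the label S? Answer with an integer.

3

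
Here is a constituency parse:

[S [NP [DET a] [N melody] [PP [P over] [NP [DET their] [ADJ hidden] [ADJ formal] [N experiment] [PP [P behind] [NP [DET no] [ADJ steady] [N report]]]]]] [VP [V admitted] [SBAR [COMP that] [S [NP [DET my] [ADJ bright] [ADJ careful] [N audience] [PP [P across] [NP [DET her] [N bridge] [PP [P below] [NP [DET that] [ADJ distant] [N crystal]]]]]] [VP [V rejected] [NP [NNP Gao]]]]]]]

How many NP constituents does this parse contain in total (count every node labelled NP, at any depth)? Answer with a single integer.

7

Scanning left to right, an opening `[NP` appears at word positions 1, 4, 9, 14, 19, 22, 26 — 7 in total.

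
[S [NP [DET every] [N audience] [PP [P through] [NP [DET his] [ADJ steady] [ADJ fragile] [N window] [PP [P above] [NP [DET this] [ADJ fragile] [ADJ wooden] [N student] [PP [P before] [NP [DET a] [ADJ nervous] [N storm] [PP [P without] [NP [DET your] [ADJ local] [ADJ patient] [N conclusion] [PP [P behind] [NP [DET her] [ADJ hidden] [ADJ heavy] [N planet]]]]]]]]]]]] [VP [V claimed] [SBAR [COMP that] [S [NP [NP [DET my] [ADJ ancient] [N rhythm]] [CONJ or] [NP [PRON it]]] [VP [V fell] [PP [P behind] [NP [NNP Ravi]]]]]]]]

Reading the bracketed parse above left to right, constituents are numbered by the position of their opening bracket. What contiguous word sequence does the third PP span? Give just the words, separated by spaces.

before a nervous storm without your local patient conclusion behind her hidden heavy planet

In left-to-right order the PP constituents are "through his steady fragile window above this fragile wooden student before a nervous storm without your local patient conclusion behind her hidden heavy planet"; "above this fragile wooden student before a nervous storm without your local patient conclusion behind her hidden heavy planet"; "before a nervous storm without your local patient conclusion behind her hidden heavy planet"; "without your local patient conclusion behind her hidden heavy planet"; "behind her hidden heavy planet"; "behind Ravi". Number 3 is "before a nervous storm without your local patient conclusion behind her hidden heavy planet".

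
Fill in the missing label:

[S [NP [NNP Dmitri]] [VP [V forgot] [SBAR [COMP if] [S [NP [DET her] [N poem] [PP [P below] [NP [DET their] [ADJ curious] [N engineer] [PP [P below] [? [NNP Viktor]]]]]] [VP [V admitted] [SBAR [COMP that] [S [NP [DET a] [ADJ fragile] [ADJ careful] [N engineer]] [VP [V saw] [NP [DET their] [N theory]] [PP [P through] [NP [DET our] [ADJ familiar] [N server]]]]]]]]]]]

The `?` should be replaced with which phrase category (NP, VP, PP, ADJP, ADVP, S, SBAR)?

NP

The `?` node immediately contains: NNP 'Viktor'. That is the internal structure of a noun phrase, so the label is NP.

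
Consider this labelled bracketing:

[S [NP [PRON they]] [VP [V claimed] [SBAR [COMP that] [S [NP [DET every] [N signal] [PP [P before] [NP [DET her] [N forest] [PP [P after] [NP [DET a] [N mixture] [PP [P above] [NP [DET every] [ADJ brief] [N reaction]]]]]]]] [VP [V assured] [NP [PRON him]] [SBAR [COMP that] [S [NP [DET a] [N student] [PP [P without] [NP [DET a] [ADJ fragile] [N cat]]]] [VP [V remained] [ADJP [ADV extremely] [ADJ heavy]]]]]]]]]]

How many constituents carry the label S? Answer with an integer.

3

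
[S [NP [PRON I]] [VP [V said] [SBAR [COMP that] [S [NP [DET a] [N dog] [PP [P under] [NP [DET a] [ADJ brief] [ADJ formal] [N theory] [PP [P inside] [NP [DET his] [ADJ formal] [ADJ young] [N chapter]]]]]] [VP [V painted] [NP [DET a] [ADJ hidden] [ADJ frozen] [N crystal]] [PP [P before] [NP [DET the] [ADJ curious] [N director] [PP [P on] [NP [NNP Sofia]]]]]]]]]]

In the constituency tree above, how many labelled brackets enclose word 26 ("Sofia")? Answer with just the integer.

10

The word sits inside NNP, which is inside NP, inside PP, inside NP, inside PP, inside VP, inside S, inside SBAR, inside VP, inside S — 10 brackets in all.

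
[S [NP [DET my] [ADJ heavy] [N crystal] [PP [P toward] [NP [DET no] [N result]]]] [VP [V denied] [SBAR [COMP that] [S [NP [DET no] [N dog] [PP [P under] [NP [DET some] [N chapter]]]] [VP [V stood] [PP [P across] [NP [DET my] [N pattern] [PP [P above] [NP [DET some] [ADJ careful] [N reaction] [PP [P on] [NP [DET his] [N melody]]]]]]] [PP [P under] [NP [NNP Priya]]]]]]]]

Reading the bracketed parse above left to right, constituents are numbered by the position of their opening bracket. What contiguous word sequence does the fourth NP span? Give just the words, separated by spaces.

some chapter

Opening `[NP` markers occur at word positions 1, 5, 9, 12, 16, 19, 23, 26; the fourth of these opens the constituent [NP some chapter].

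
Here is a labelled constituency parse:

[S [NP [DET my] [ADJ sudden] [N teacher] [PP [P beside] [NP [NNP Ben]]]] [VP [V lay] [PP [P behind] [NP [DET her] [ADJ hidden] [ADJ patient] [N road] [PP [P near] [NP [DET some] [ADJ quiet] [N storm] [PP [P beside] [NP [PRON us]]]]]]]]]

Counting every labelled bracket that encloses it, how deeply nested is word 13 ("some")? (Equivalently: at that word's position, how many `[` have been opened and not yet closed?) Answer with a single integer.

7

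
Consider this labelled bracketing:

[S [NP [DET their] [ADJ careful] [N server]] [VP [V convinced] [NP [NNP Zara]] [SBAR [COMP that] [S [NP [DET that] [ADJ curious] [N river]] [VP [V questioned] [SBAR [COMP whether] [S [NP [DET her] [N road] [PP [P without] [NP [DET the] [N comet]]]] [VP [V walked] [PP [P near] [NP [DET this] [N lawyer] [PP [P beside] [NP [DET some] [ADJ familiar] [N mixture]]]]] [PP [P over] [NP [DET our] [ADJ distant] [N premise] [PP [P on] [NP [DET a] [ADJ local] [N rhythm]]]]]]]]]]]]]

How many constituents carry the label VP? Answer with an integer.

The VP constituents are: [VP convinced Zara that that curious river questioned whether her road without the comet walked near this lawyer beside some familiar mixture over our distant premise on a local rhythm]; [VP questioned whether her road without the comet walked near this lawyer beside some familiar mixture over our distant premise on a local rhythm]; [VP walked near this lawyer beside some familiar mixture over our distant premise on a local rhythm]. Total: 3.

3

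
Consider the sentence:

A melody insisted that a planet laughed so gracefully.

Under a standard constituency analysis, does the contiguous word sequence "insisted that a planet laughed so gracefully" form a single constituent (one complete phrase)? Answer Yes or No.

Yes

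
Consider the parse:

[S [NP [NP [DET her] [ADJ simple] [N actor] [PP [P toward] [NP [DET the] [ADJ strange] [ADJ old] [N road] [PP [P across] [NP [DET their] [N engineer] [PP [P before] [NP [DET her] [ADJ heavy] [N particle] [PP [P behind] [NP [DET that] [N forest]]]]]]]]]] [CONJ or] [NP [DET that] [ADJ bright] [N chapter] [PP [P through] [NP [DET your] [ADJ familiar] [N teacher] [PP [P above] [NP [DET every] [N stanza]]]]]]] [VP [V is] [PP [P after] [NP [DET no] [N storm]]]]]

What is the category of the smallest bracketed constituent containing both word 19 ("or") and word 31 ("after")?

The smallest bracket enclosing both words is [S her simple actor toward the strange old road across their engineer before her heavy particle behind that forest or that bright chapter through your familiar teacher above every stanza is after no storm], so the label is S.

S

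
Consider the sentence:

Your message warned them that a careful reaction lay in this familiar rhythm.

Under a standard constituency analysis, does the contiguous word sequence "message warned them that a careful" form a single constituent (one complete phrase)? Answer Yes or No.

No

"message" belongs to the noun phrase "your message" while "careful" belongs to the verb phrase "warned them that a careful reaction lay in this familiar rhythm"; a span that runs across that boundary is not a single phrase.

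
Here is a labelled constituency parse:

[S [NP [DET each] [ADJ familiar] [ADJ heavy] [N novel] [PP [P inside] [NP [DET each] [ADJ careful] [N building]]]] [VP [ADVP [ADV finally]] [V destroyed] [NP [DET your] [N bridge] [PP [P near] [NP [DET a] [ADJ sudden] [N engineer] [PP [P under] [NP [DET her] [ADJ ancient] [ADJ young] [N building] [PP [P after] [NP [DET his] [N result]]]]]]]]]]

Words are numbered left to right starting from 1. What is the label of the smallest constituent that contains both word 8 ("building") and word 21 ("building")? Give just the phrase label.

Both words fall inside [S each familiar heavy novel inside each careful building finally destroyed your bridge near a sudden engineer under her ancient young building after his result] (words 1–24), and no smaller constituent contains them both. Label: S.

S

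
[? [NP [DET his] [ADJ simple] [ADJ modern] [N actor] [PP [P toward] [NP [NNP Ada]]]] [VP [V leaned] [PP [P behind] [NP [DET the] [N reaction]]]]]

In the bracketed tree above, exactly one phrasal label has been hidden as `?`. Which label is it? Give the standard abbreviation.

A constituent whose immediate children are NP, VP is a clause: S.

S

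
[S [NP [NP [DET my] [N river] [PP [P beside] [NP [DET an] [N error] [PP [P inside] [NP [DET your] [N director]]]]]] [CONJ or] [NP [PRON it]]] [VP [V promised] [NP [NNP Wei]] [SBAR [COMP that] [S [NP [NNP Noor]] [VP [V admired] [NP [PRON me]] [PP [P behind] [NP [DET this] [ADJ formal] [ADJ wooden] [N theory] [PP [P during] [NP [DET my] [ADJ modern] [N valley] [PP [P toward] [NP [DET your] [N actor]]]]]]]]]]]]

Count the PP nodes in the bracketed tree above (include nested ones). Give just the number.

5

Scanning left to right, an opening `[PP` appears at word positions 3, 6, 17, 22, 26 — 5 in total.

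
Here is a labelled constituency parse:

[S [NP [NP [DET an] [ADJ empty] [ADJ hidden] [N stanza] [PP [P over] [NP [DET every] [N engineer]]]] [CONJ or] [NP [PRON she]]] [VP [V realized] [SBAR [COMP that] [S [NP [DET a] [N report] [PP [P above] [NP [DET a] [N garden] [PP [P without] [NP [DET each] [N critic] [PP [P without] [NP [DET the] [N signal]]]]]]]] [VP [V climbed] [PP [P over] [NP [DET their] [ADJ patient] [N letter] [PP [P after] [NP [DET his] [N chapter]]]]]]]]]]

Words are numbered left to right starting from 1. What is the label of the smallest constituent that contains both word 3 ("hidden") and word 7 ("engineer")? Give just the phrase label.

Word 3 lies under S → NP → NP → ADJ; word 7 lies under S → NP → NP → PP → NP → N. The lowest shared node is the NP.

NP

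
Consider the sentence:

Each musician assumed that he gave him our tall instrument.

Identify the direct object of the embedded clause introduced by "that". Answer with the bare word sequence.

The verb of the embedded clause introduced by "that" is "gave"; its direct object is the NP "our tall instrument".

our tall instrument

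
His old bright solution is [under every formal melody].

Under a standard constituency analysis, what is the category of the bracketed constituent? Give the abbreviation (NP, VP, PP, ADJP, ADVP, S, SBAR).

PP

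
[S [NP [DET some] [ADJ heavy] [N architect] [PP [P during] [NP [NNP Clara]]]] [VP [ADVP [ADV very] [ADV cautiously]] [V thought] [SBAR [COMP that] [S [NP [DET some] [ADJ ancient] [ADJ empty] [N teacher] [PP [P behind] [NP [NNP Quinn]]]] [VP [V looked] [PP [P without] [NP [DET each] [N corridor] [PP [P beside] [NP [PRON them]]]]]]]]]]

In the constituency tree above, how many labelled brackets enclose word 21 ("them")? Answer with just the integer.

The word sits inside PRON, which is inside NP, inside PP, inside NP, inside PP, inside VP, inside S, inside SBAR, inside VP, inside S — 10 brackets in all.

10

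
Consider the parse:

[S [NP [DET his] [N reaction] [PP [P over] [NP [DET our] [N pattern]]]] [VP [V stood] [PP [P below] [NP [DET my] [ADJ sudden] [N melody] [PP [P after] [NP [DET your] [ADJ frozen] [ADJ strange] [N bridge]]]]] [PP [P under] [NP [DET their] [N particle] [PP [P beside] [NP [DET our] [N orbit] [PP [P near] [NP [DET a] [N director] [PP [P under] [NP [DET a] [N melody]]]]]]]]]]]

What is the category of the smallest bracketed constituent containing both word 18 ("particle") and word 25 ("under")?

NP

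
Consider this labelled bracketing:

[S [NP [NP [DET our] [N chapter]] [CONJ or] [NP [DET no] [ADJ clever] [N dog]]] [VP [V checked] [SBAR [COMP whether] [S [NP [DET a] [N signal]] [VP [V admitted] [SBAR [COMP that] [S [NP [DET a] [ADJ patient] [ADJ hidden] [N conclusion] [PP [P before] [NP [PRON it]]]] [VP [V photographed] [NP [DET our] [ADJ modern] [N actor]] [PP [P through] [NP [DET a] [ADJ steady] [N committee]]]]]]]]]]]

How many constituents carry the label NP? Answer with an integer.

8

Scanning left to right, an opening `[NP` appears at word positions 1, 1, 4, 9, 13, 18, 20, 24 — 8 in total.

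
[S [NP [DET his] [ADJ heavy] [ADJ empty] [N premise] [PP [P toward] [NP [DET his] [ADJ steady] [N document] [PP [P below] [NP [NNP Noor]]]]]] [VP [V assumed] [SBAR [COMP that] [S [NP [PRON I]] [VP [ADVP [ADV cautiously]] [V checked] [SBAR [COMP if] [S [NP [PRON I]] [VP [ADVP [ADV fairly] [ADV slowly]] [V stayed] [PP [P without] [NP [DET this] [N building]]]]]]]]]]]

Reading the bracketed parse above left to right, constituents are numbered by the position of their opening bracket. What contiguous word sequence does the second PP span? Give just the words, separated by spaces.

below Noor

Opening `[PP` markers occur at word positions 5, 9, 21; the second of these opens the constituent [PP below Noor].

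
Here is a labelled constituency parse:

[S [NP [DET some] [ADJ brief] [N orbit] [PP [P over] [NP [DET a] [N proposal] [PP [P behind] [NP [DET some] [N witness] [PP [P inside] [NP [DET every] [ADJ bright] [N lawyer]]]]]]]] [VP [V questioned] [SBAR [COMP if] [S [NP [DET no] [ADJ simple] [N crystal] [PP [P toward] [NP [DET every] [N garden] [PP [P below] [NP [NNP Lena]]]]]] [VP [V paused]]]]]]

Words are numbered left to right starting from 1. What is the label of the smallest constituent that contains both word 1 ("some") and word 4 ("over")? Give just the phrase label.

The smallest bracket enclosing both words is [NP some brief orbit over a proposal behind some witness inside every bright lawyer], so the label is NP.

NP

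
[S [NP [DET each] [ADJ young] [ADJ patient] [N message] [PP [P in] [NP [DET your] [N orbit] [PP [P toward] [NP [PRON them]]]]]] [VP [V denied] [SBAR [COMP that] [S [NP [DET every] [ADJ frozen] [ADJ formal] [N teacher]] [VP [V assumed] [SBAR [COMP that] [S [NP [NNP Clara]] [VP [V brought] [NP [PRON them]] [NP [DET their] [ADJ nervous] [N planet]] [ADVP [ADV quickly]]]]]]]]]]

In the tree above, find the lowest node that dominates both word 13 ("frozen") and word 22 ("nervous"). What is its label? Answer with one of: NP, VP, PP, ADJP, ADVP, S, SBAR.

Both words fall inside [S every frozen formal teacher assumed that Clara brought them their nervous planet quickly] (words 12–24), and no smaller constituent contains them both. Label: S.

S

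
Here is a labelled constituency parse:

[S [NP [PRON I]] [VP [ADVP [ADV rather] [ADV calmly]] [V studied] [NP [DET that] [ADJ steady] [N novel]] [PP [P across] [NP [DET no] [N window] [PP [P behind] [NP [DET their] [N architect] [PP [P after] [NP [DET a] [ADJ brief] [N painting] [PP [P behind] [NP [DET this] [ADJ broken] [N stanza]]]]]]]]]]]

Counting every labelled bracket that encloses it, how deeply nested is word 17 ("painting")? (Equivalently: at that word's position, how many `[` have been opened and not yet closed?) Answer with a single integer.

9

The word sits inside N, which is inside NP, inside PP, inside NP, inside PP, inside NP, inside PP, inside VP, inside S — 9 brackets in all.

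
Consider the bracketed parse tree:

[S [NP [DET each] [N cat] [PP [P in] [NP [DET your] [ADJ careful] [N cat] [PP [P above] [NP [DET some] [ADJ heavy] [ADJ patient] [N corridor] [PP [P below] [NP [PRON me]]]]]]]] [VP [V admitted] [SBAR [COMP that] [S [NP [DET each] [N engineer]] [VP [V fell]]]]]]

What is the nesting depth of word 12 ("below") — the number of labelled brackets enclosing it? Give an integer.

8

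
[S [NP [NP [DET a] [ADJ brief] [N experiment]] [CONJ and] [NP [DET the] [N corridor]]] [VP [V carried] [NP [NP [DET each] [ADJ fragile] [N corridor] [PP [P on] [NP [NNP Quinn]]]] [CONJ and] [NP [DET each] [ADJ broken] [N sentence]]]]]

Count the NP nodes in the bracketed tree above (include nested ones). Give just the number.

7

Listing each NP by its span: [NP a brief experiment and the corridor]; [NP a brief experiment]; [NP the corridor]; [NP each fragile corridor on Quinn and each broken sentence]; [NP each fragile corridor on Quinn]; [NP Quinn] … — that makes 7.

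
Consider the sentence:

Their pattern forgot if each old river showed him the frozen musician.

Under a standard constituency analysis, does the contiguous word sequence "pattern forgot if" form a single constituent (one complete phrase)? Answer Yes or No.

The smallest constituent containing the whole sequence is the clause [S their pattern forgot if each old river showed him the frozen musician], but the sequence is only part of it — it straddles the boundary between noun phrase "their pattern" and verb phrase "forgot if each old river showed him the frozen musician".

No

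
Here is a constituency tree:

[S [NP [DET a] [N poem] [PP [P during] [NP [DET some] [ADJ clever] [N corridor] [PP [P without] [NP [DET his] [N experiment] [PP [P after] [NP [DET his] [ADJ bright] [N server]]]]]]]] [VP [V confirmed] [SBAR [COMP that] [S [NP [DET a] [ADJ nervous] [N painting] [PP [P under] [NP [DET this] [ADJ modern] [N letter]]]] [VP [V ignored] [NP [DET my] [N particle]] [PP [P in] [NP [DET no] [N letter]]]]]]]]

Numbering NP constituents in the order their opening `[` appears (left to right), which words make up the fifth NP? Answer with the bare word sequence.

The NP opening brackets appear, in order, over: "a poem during some clever corridor without his experiment after his bright server"; "some clever corridor without his experiment after his bright server"; "his experiment after his bright server"; "his bright server"; "a nervous painting under this modern letter"; "this modern letter"; "my particle"; "no letter". The fifth one spans "a nervous painting under this modern letter".

a nervous painting under this modern letter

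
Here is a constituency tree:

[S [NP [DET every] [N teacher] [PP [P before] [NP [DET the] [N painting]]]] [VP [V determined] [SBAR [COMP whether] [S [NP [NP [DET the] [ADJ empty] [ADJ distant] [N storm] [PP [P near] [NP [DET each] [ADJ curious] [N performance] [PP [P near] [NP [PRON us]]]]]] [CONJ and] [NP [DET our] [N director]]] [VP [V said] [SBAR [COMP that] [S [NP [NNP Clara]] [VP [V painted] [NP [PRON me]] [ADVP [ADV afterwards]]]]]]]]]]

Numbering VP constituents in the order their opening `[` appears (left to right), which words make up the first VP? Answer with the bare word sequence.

In left-to-right order the VP constituents are "determined whether the empty distant storm near each curious performance near us and our director said that Clara painted me afterwards"; "said that Clara painted me afterwards"; "painted me afterwards". Number 1 is "determined whether the empty distant storm near each curious performance near us and our director said that Clara painted me afterwards".

determined whether the empty distant storm near each curious performance near us and our director said that Clara painted me afterwards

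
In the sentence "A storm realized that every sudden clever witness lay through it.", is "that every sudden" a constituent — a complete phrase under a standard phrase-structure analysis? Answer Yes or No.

No

The smallest constituent containing the whole sequence is the subordinate clause [SBAR that every sudden clever witness lay through it], but the sequence is only part of it — it straddles the boundary between complementizer "that" and clause "every sudden clever witness lay through it".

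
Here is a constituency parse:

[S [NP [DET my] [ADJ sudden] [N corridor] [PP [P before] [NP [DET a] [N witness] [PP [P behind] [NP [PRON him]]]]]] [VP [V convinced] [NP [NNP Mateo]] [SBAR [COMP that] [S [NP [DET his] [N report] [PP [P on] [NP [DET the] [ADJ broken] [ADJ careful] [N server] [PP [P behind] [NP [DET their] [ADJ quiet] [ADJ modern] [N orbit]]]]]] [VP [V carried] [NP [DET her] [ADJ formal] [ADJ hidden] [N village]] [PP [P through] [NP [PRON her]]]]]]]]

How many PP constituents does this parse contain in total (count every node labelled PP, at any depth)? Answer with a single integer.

Listing each PP by its span: [PP before a witness behind him]; [PP behind him]; [PP on the broken careful server behind their quiet modern orbit]; [PP behind their quiet modern orbit]; [PP through her] — that makes 5.

5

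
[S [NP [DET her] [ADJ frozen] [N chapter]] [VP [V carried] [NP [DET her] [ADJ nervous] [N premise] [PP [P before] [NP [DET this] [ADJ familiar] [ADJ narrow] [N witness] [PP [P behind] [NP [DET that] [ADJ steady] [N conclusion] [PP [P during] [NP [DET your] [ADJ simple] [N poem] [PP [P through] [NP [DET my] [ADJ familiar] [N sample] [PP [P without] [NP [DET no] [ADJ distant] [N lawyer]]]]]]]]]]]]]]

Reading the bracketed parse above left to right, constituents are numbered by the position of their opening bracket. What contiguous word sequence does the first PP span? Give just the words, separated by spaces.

The PP opening brackets appear, in order, over: "before this familiar narrow witness behind that steady conclusion during your simple poem through my familiar sample without no distant lawyer"; "behind that steady conclusion during your simple poem through my familiar sample without no distant lawyer"; "during your simple poem through my familiar sample without no distant lawyer"; "through my familiar sample without no distant lawyer"; "without no distant lawyer". The first one spans "before this familiar narrow witness behind that steady conclusion during your simple poem through my familiar sample without no distant lawyer".

before this familiar narrow witness behind that steady conclusion during your simple poem through my familiar sample without no distant lawyer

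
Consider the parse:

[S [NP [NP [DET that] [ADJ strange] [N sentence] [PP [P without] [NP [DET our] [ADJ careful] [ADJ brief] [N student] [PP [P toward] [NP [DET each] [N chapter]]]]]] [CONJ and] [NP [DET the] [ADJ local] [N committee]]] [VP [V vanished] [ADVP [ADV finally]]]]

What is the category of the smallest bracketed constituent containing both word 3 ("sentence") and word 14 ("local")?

Both words fall inside [NP that strange sentence without our careful brief student toward each chapter and the local committee] (words 1–15), and no smaller constituent contains them both. Label: NP.

NP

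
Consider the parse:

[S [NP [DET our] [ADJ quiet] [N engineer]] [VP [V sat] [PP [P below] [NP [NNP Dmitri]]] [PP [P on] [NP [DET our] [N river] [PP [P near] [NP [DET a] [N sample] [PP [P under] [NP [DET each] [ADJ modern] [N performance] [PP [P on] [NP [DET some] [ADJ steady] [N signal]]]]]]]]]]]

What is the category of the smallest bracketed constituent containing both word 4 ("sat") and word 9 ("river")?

VP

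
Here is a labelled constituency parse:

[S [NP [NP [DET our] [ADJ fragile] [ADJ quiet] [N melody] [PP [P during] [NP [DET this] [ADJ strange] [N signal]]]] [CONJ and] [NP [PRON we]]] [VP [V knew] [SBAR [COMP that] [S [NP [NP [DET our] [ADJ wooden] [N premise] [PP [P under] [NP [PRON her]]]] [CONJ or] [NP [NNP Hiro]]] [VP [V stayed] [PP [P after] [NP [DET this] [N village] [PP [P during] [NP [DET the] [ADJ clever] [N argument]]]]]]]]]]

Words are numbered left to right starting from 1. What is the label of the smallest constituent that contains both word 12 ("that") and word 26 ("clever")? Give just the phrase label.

SBAR

Word 12 lies under S → VP → SBAR → COMP; word 26 lies under S → VP → SBAR → S → VP → PP → NP → PP → NP → ADJ. The lowest shared node is the SBAR.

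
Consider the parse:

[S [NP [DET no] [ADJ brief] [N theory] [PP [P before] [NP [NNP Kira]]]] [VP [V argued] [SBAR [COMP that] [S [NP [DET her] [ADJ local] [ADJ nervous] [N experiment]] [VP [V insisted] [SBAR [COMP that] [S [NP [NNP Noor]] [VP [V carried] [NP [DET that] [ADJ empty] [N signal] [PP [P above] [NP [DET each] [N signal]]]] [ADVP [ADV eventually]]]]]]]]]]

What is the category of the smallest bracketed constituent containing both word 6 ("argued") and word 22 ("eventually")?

VP

The smallest bracket enclosing both words is [VP argued that her local nervous experiment insisted that Noor carried that empty signal above each signal eventually], so the label is VP.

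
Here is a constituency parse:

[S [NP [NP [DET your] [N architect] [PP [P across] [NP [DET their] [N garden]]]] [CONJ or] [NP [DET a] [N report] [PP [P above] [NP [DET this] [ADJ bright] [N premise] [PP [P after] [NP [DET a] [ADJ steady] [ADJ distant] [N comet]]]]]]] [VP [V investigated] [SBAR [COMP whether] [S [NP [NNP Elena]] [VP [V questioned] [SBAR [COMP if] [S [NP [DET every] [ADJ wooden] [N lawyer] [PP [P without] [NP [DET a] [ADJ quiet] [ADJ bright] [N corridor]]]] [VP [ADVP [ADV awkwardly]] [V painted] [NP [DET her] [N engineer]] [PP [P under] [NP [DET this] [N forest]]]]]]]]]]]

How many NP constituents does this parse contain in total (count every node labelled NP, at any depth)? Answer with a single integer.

11

Scanning left to right, an opening `[NP` appears at word positions 1, 1, 4, 7, 10, 14, 20, 23, 27, 33, 36 — 11 in total.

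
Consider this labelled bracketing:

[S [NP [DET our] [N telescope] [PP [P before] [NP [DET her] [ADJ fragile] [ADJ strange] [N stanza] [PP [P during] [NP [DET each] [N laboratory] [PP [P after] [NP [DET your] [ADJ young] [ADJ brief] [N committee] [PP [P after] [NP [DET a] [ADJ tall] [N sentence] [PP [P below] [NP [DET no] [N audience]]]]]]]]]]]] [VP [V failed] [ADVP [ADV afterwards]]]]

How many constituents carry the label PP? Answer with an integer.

5

Listing each PP by its span: [PP before her fragile strange stanza during each laboratory after your young brief committee after a tall sentence below no audience]; [PP during each laboratory after your young brief committee after a tall sentence below no audience]; [PP after your young brief committee after a tall sentence below no audience]; [PP after a tall sentence below no audience]; [PP below no audience] — that makes 5.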